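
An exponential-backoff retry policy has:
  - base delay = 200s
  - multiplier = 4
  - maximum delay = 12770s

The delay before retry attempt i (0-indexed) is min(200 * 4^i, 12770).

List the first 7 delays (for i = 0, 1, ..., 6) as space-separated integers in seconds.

Computing each delay:
  i=0: min(200*4^0, 12770) = 200
  i=1: min(200*4^1, 12770) = 800
  i=2: min(200*4^2, 12770) = 3200
  i=3: min(200*4^3, 12770) = 12770
  i=4: min(200*4^4, 12770) = 12770
  i=5: min(200*4^5, 12770) = 12770
  i=6: min(200*4^6, 12770) = 12770

Answer: 200 800 3200 12770 12770 12770 12770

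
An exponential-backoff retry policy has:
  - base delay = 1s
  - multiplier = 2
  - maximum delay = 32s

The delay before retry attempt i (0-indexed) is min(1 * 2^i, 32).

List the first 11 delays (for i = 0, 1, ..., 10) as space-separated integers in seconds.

Computing each delay:
  i=0: min(1*2^0, 32) = 1
  i=1: min(1*2^1, 32) = 2
  i=2: min(1*2^2, 32) = 4
  i=3: min(1*2^3, 32) = 8
  i=4: min(1*2^4, 32) = 16
  i=5: min(1*2^5, 32) = 32
  i=6: min(1*2^6, 32) = 32
  i=7: min(1*2^7, 32) = 32
  i=8: min(1*2^8, 32) = 32
  i=9: min(1*2^9, 32) = 32
  i=10: min(1*2^10, 32) = 32

Answer: 1 2 4 8 16 32 32 32 32 32 32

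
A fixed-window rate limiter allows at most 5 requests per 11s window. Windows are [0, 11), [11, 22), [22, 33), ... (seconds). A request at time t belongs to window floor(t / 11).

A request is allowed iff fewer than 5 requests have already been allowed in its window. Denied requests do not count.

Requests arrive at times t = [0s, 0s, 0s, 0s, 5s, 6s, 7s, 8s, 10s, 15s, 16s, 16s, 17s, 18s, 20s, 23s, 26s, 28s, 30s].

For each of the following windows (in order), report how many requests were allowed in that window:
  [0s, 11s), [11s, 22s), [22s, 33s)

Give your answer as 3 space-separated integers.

Processing requests:
  req#1 t=0s (window 0): ALLOW
  req#2 t=0s (window 0): ALLOW
  req#3 t=0s (window 0): ALLOW
  req#4 t=0s (window 0): ALLOW
  req#5 t=5s (window 0): ALLOW
  req#6 t=6s (window 0): DENY
  req#7 t=7s (window 0): DENY
  req#8 t=8s (window 0): DENY
  req#9 t=10s (window 0): DENY
  req#10 t=15s (window 1): ALLOW
  req#11 t=16s (window 1): ALLOW
  req#12 t=16s (window 1): ALLOW
  req#13 t=17s (window 1): ALLOW
  req#14 t=18s (window 1): ALLOW
  req#15 t=20s (window 1): DENY
  req#16 t=23s (window 2): ALLOW
  req#17 t=26s (window 2): ALLOW
  req#18 t=28s (window 2): ALLOW
  req#19 t=30s (window 2): ALLOW

Allowed counts by window: 5 5 4

Answer: 5 5 4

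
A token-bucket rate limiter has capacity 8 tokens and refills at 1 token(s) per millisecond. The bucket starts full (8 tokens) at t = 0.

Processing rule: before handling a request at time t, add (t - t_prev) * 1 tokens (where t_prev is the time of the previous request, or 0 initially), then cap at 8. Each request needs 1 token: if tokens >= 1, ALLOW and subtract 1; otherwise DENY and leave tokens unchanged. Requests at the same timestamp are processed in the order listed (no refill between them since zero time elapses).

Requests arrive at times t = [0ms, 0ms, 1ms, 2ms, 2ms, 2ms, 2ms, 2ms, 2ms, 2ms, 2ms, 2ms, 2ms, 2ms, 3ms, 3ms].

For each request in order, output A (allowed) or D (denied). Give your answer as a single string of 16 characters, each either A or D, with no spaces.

Answer: AAAAAAAAAADDDDAD

Derivation:
Simulating step by step:
  req#1 t=0ms: ALLOW
  req#2 t=0ms: ALLOW
  req#3 t=1ms: ALLOW
  req#4 t=2ms: ALLOW
  req#5 t=2ms: ALLOW
  req#6 t=2ms: ALLOW
  req#7 t=2ms: ALLOW
  req#8 t=2ms: ALLOW
  req#9 t=2ms: ALLOW
  req#10 t=2ms: ALLOW
  req#11 t=2ms: DENY
  req#12 t=2ms: DENY
  req#13 t=2ms: DENY
  req#14 t=2ms: DENY
  req#15 t=3ms: ALLOW
  req#16 t=3ms: DENY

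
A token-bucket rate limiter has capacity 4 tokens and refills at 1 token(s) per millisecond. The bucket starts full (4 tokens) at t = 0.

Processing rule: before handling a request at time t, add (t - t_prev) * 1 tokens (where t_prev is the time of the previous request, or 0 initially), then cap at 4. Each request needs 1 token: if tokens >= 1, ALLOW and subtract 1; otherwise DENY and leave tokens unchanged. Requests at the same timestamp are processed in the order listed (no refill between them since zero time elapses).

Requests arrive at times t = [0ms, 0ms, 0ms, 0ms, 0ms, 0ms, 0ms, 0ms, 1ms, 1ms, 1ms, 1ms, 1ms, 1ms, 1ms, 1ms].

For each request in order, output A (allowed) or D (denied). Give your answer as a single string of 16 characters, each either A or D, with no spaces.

Simulating step by step:
  req#1 t=0ms: ALLOW
  req#2 t=0ms: ALLOW
  req#3 t=0ms: ALLOW
  req#4 t=0ms: ALLOW
  req#5 t=0ms: DENY
  req#6 t=0ms: DENY
  req#7 t=0ms: DENY
  req#8 t=0ms: DENY
  req#9 t=1ms: ALLOW
  req#10 t=1ms: DENY
  req#11 t=1ms: DENY
  req#12 t=1ms: DENY
  req#13 t=1ms: DENY
  req#14 t=1ms: DENY
  req#15 t=1ms: DENY
  req#16 t=1ms: DENY

Answer: AAAADDDDADDDDDDD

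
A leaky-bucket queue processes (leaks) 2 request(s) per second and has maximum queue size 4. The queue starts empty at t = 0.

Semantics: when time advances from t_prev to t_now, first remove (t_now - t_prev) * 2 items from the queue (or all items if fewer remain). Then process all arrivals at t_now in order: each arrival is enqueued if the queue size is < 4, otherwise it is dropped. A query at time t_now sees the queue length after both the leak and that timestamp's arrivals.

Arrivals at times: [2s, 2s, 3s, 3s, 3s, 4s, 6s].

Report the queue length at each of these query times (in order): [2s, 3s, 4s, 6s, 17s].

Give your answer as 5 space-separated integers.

Answer: 2 3 2 1 0

Derivation:
Queue lengths at query times:
  query t=2s: backlog = 2
  query t=3s: backlog = 3
  query t=4s: backlog = 2
  query t=6s: backlog = 1
  query t=17s: backlog = 0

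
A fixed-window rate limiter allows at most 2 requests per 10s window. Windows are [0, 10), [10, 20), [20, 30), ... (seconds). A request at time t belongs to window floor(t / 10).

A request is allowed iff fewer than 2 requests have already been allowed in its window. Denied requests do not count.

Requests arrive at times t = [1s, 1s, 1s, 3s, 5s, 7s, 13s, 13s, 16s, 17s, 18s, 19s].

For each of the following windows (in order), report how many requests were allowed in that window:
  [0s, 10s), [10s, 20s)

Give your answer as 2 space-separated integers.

Processing requests:
  req#1 t=1s (window 0): ALLOW
  req#2 t=1s (window 0): ALLOW
  req#3 t=1s (window 0): DENY
  req#4 t=3s (window 0): DENY
  req#5 t=5s (window 0): DENY
  req#6 t=7s (window 0): DENY
  req#7 t=13s (window 1): ALLOW
  req#8 t=13s (window 1): ALLOW
  req#9 t=16s (window 1): DENY
  req#10 t=17s (window 1): DENY
  req#11 t=18s (window 1): DENY
  req#12 t=19s (window 1): DENY

Allowed counts by window: 2 2

Answer: 2 2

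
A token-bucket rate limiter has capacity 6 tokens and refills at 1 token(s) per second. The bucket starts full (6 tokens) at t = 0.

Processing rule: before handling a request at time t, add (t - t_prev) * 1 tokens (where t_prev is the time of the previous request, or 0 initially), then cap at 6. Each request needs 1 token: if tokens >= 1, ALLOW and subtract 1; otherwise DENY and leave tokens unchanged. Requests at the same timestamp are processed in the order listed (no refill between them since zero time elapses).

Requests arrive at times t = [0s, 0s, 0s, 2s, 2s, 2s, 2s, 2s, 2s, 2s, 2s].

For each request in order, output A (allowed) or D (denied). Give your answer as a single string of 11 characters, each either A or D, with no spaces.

Answer: AAAAAAAADDD

Derivation:
Simulating step by step:
  req#1 t=0s: ALLOW
  req#2 t=0s: ALLOW
  req#3 t=0s: ALLOW
  req#4 t=2s: ALLOW
  req#5 t=2s: ALLOW
  req#6 t=2s: ALLOW
  req#7 t=2s: ALLOW
  req#8 t=2s: ALLOW
  req#9 t=2s: DENY
  req#10 t=2s: DENY
  req#11 t=2s: DENY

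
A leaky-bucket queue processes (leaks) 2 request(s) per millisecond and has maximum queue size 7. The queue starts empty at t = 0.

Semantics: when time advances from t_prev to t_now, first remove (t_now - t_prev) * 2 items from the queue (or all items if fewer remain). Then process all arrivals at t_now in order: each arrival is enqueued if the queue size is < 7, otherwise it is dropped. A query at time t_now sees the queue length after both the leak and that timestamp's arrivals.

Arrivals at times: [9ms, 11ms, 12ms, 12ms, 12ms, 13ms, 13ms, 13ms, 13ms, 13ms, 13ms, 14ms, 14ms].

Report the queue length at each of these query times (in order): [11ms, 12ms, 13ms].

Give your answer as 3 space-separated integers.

Queue lengths at query times:
  query t=11ms: backlog = 1
  query t=12ms: backlog = 3
  query t=13ms: backlog = 7

Answer: 1 3 7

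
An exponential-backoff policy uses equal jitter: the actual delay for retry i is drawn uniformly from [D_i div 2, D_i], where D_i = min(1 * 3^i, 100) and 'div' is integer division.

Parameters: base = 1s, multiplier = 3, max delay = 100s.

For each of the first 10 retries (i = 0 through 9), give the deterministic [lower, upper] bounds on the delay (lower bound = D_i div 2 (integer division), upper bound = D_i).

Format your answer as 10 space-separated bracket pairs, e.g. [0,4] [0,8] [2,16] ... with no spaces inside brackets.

Answer: [0,1] [1,3] [4,9] [13,27] [40,81] [50,100] [50,100] [50,100] [50,100] [50,100]

Derivation:
Computing bounds per retry:
  i=0: D_i=min(1*3^0,100)=1, bounds=[0,1]
  i=1: D_i=min(1*3^1,100)=3, bounds=[1,3]
  i=2: D_i=min(1*3^2,100)=9, bounds=[4,9]
  i=3: D_i=min(1*3^3,100)=27, bounds=[13,27]
  i=4: D_i=min(1*3^4,100)=81, bounds=[40,81]
  i=5: D_i=min(1*3^5,100)=100, bounds=[50,100]
  i=6: D_i=min(1*3^6,100)=100, bounds=[50,100]
  i=7: D_i=min(1*3^7,100)=100, bounds=[50,100]
  i=8: D_i=min(1*3^8,100)=100, bounds=[50,100]
  i=9: D_i=min(1*3^9,100)=100, bounds=[50,100]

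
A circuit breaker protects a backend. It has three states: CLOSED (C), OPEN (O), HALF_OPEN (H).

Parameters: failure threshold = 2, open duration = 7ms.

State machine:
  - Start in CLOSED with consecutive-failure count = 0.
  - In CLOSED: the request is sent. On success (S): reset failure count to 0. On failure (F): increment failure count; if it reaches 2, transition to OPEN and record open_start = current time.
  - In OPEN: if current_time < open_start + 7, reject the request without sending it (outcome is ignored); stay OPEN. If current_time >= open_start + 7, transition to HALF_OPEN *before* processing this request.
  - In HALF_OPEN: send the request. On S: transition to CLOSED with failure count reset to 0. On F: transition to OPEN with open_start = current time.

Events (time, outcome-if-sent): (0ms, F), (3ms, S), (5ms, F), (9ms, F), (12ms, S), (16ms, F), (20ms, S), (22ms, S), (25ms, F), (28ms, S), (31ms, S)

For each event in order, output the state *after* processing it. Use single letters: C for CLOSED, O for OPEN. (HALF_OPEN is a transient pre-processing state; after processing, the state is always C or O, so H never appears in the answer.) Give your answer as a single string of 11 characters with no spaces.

State after each event:
  event#1 t=0ms outcome=F: state=CLOSED
  event#2 t=3ms outcome=S: state=CLOSED
  event#3 t=5ms outcome=F: state=CLOSED
  event#4 t=9ms outcome=F: state=OPEN
  event#5 t=12ms outcome=S: state=OPEN
  event#6 t=16ms outcome=F: state=OPEN
  event#7 t=20ms outcome=S: state=OPEN
  event#8 t=22ms outcome=S: state=OPEN
  event#9 t=25ms outcome=F: state=OPEN
  event#10 t=28ms outcome=S: state=OPEN
  event#11 t=31ms outcome=S: state=OPEN

Answer: CCCOOOOOOOO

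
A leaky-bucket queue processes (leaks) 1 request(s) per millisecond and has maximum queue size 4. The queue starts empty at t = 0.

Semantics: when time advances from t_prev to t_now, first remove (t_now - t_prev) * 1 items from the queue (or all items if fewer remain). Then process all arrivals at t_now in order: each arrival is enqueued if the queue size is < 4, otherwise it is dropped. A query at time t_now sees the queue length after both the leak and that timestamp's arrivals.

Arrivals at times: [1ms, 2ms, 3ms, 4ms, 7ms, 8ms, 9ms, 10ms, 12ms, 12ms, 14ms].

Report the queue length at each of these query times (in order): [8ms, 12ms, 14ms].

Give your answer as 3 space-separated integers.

Answer: 1 2 1

Derivation:
Queue lengths at query times:
  query t=8ms: backlog = 1
  query t=12ms: backlog = 2
  query t=14ms: backlog = 1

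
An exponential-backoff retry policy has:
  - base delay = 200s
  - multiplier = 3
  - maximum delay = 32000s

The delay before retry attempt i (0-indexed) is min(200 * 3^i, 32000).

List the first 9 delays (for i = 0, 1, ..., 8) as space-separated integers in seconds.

Computing each delay:
  i=0: min(200*3^0, 32000) = 200
  i=1: min(200*3^1, 32000) = 600
  i=2: min(200*3^2, 32000) = 1800
  i=3: min(200*3^3, 32000) = 5400
  i=4: min(200*3^4, 32000) = 16200
  i=5: min(200*3^5, 32000) = 32000
  i=6: min(200*3^6, 32000) = 32000
  i=7: min(200*3^7, 32000) = 32000
  i=8: min(200*3^8, 32000) = 32000

Answer: 200 600 1800 5400 16200 32000 32000 32000 32000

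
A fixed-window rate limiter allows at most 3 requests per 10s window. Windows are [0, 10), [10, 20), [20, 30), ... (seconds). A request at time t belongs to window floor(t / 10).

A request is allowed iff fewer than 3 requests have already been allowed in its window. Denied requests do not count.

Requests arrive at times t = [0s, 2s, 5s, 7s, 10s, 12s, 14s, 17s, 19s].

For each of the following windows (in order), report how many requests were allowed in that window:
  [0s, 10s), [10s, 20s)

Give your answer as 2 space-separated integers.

Processing requests:
  req#1 t=0s (window 0): ALLOW
  req#2 t=2s (window 0): ALLOW
  req#3 t=5s (window 0): ALLOW
  req#4 t=7s (window 0): DENY
  req#5 t=10s (window 1): ALLOW
  req#6 t=12s (window 1): ALLOW
  req#7 t=14s (window 1): ALLOW
  req#8 t=17s (window 1): DENY
  req#9 t=19s (window 1): DENY

Allowed counts by window: 3 3

Answer: 3 3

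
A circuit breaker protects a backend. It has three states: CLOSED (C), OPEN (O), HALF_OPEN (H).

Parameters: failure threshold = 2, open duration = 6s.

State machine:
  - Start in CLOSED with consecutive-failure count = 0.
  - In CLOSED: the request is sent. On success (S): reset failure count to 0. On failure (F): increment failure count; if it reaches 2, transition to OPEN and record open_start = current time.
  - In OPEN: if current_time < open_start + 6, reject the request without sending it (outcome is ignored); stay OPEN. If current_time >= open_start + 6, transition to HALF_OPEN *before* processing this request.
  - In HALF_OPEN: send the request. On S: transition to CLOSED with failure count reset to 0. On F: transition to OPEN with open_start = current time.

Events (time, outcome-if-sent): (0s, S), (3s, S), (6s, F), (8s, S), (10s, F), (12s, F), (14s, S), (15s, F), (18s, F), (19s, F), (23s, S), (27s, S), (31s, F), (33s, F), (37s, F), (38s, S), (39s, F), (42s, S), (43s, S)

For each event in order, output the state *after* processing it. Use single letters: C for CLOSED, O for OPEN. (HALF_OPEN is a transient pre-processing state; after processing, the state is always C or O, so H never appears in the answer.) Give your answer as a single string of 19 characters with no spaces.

Answer: CCCCCOOOOOOCCOOOOOO

Derivation:
State after each event:
  event#1 t=0s outcome=S: state=CLOSED
  event#2 t=3s outcome=S: state=CLOSED
  event#3 t=6s outcome=F: state=CLOSED
  event#4 t=8s outcome=S: state=CLOSED
  event#5 t=10s outcome=F: state=CLOSED
  event#6 t=12s outcome=F: state=OPEN
  event#7 t=14s outcome=S: state=OPEN
  event#8 t=15s outcome=F: state=OPEN
  event#9 t=18s outcome=F: state=OPEN
  event#10 t=19s outcome=F: state=OPEN
  event#11 t=23s outcome=S: state=OPEN
  event#12 t=27s outcome=S: state=CLOSED
  event#13 t=31s outcome=F: state=CLOSED
  event#14 t=33s outcome=F: state=OPEN
  event#15 t=37s outcome=F: state=OPEN
  event#16 t=38s outcome=S: state=OPEN
  event#17 t=39s outcome=F: state=OPEN
  event#18 t=42s outcome=S: state=OPEN
  event#19 t=43s outcome=S: state=OPEN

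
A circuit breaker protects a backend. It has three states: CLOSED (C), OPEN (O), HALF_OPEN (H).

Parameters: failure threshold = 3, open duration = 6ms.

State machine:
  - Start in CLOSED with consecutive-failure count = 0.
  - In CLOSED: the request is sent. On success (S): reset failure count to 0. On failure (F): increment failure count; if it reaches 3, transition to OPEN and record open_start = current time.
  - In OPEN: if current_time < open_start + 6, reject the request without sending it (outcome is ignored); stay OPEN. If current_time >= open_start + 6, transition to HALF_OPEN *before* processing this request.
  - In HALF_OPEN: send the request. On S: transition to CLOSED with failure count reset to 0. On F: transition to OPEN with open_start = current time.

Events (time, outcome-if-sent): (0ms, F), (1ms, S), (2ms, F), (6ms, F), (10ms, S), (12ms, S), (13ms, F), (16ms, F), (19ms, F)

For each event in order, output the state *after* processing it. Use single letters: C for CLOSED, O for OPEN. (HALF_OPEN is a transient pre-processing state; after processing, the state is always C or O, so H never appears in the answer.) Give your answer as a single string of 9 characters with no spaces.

Answer: CCCCCCCCO

Derivation:
State after each event:
  event#1 t=0ms outcome=F: state=CLOSED
  event#2 t=1ms outcome=S: state=CLOSED
  event#3 t=2ms outcome=F: state=CLOSED
  event#4 t=6ms outcome=F: state=CLOSED
  event#5 t=10ms outcome=S: state=CLOSED
  event#6 t=12ms outcome=S: state=CLOSED
  event#7 t=13ms outcome=F: state=CLOSED
  event#8 t=16ms outcome=F: state=CLOSED
  event#9 t=19ms outcome=F: state=OPEN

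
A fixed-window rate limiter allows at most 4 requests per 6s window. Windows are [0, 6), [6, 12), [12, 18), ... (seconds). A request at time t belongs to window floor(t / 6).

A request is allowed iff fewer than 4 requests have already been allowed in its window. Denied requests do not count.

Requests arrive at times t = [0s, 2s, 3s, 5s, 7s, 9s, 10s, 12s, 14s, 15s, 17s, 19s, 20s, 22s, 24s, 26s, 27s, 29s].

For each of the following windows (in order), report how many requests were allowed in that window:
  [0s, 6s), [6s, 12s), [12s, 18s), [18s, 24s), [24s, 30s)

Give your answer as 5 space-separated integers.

Answer: 4 3 4 3 4

Derivation:
Processing requests:
  req#1 t=0s (window 0): ALLOW
  req#2 t=2s (window 0): ALLOW
  req#3 t=3s (window 0): ALLOW
  req#4 t=5s (window 0): ALLOW
  req#5 t=7s (window 1): ALLOW
  req#6 t=9s (window 1): ALLOW
  req#7 t=10s (window 1): ALLOW
  req#8 t=12s (window 2): ALLOW
  req#9 t=14s (window 2): ALLOW
  req#10 t=15s (window 2): ALLOW
  req#11 t=17s (window 2): ALLOW
  req#12 t=19s (window 3): ALLOW
  req#13 t=20s (window 3): ALLOW
  req#14 t=22s (window 3): ALLOW
  req#15 t=24s (window 4): ALLOW
  req#16 t=26s (window 4): ALLOW
  req#17 t=27s (window 4): ALLOW
  req#18 t=29s (window 4): ALLOW

Allowed counts by window: 4 3 4 3 4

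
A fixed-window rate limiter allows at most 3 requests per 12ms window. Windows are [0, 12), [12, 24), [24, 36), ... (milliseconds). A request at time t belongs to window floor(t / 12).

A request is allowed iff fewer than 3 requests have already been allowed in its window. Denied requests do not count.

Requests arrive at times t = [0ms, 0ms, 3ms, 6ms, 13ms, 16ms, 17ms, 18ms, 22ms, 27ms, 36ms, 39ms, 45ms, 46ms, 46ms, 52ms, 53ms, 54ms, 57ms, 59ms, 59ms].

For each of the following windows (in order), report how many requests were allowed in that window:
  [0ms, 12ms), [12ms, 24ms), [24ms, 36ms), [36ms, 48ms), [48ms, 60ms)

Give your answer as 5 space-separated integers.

Processing requests:
  req#1 t=0ms (window 0): ALLOW
  req#2 t=0ms (window 0): ALLOW
  req#3 t=3ms (window 0): ALLOW
  req#4 t=6ms (window 0): DENY
  req#5 t=13ms (window 1): ALLOW
  req#6 t=16ms (window 1): ALLOW
  req#7 t=17ms (window 1): ALLOW
  req#8 t=18ms (window 1): DENY
  req#9 t=22ms (window 1): DENY
  req#10 t=27ms (window 2): ALLOW
  req#11 t=36ms (window 3): ALLOW
  req#12 t=39ms (window 3): ALLOW
  req#13 t=45ms (window 3): ALLOW
  req#14 t=46ms (window 3): DENY
  req#15 t=46ms (window 3): DENY
  req#16 t=52ms (window 4): ALLOW
  req#17 t=53ms (window 4): ALLOW
  req#18 t=54ms (window 4): ALLOW
  req#19 t=57ms (window 4): DENY
  req#20 t=59ms (window 4): DENY
  req#21 t=59ms (window 4): DENY

Allowed counts by window: 3 3 1 3 3

Answer: 3 3 1 3 3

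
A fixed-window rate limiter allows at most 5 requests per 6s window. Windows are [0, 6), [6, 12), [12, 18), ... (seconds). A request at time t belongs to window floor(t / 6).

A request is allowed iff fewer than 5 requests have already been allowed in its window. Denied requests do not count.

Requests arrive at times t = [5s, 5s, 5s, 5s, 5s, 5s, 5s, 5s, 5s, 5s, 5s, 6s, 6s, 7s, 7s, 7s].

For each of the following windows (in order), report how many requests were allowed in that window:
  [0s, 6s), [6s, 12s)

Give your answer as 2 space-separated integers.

Answer: 5 5

Derivation:
Processing requests:
  req#1 t=5s (window 0): ALLOW
  req#2 t=5s (window 0): ALLOW
  req#3 t=5s (window 0): ALLOW
  req#4 t=5s (window 0): ALLOW
  req#5 t=5s (window 0): ALLOW
  req#6 t=5s (window 0): DENY
  req#7 t=5s (window 0): DENY
  req#8 t=5s (window 0): DENY
  req#9 t=5s (window 0): DENY
  req#10 t=5s (window 0): DENY
  req#11 t=5s (window 0): DENY
  req#12 t=6s (window 1): ALLOW
  req#13 t=6s (window 1): ALLOW
  req#14 t=7s (window 1): ALLOW
  req#15 t=7s (window 1): ALLOW
  req#16 t=7s (window 1): ALLOW

Allowed counts by window: 5 5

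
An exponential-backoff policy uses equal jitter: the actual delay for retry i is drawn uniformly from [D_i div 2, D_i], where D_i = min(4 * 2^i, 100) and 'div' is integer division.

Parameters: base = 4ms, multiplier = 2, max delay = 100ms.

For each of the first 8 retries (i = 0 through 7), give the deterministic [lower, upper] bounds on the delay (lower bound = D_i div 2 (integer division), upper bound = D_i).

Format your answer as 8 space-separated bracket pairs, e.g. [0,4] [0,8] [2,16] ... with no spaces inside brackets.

Answer: [2,4] [4,8] [8,16] [16,32] [32,64] [50,100] [50,100] [50,100]

Derivation:
Computing bounds per retry:
  i=0: D_i=min(4*2^0,100)=4, bounds=[2,4]
  i=1: D_i=min(4*2^1,100)=8, bounds=[4,8]
  i=2: D_i=min(4*2^2,100)=16, bounds=[8,16]
  i=3: D_i=min(4*2^3,100)=32, bounds=[16,32]
  i=4: D_i=min(4*2^4,100)=64, bounds=[32,64]
  i=5: D_i=min(4*2^5,100)=100, bounds=[50,100]
  i=6: D_i=min(4*2^6,100)=100, bounds=[50,100]
  i=7: D_i=min(4*2^7,100)=100, bounds=[50,100]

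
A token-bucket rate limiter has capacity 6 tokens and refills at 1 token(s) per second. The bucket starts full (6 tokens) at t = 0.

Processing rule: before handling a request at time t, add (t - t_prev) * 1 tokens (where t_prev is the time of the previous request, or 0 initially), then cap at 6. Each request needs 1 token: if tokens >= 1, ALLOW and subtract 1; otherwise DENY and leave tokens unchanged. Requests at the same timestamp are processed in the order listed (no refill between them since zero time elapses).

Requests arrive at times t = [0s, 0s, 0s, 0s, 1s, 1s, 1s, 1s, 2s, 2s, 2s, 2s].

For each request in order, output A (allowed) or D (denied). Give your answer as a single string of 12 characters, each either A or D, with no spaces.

Simulating step by step:
  req#1 t=0s: ALLOW
  req#2 t=0s: ALLOW
  req#3 t=0s: ALLOW
  req#4 t=0s: ALLOW
  req#5 t=1s: ALLOW
  req#6 t=1s: ALLOW
  req#7 t=1s: ALLOW
  req#8 t=1s: DENY
  req#9 t=2s: ALLOW
  req#10 t=2s: DENY
  req#11 t=2s: DENY
  req#12 t=2s: DENY

Answer: AAAAAAADADDD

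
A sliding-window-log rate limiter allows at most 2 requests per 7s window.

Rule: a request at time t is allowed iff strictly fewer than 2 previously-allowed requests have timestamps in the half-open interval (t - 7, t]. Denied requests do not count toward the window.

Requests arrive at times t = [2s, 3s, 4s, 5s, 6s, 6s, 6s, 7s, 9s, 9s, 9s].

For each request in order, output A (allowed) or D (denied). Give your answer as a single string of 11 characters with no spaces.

Answer: AADDDDDDADD

Derivation:
Tracking allowed requests in the window:
  req#1 t=2s: ALLOW
  req#2 t=3s: ALLOW
  req#3 t=4s: DENY
  req#4 t=5s: DENY
  req#5 t=6s: DENY
  req#6 t=6s: DENY
  req#7 t=6s: DENY
  req#8 t=7s: DENY
  req#9 t=9s: ALLOW
  req#10 t=9s: DENY
  req#11 t=9s: DENY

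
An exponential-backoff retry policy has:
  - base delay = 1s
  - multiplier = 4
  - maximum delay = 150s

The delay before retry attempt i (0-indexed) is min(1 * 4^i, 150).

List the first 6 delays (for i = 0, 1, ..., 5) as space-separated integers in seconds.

Answer: 1 4 16 64 150 150

Derivation:
Computing each delay:
  i=0: min(1*4^0, 150) = 1
  i=1: min(1*4^1, 150) = 4
  i=2: min(1*4^2, 150) = 16
  i=3: min(1*4^3, 150) = 64
  i=4: min(1*4^4, 150) = 150
  i=5: min(1*4^5, 150) = 150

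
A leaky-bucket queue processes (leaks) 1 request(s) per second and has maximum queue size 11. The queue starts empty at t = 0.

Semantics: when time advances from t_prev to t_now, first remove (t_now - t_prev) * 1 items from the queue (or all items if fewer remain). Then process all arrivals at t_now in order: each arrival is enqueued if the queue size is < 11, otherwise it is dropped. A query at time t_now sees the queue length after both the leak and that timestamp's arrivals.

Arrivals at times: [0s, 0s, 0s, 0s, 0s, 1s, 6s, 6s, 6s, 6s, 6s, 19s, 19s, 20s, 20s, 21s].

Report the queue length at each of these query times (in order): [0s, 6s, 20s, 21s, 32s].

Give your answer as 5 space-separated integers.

Answer: 5 5 3 3 0

Derivation:
Queue lengths at query times:
  query t=0s: backlog = 5
  query t=6s: backlog = 5
  query t=20s: backlog = 3
  query t=21s: backlog = 3
  query t=32s: backlog = 0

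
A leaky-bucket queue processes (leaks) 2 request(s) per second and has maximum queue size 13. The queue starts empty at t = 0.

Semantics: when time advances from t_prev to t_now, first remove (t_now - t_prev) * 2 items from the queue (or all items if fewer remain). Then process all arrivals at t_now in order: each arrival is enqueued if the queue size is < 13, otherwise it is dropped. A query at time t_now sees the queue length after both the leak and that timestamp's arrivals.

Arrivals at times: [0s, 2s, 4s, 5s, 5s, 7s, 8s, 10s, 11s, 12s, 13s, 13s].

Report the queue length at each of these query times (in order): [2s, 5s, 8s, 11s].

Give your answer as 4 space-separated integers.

Answer: 1 2 1 1

Derivation:
Queue lengths at query times:
  query t=2s: backlog = 1
  query t=5s: backlog = 2
  query t=8s: backlog = 1
  query t=11s: backlog = 1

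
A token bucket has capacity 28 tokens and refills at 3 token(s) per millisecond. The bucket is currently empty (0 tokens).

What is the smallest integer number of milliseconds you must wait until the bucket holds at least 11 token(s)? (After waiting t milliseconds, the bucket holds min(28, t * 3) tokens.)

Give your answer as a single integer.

Need t * 3 >= 11, so t >= 11/3.
Smallest integer t = ceil(11/3) = 4.

Answer: 4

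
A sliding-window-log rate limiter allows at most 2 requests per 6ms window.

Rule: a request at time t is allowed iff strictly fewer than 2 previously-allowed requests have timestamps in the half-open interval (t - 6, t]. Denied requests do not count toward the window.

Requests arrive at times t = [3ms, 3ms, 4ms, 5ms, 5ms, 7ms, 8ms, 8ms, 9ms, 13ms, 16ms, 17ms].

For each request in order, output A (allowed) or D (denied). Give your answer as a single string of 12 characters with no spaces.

Answer: AADDDDDDAAAD

Derivation:
Tracking allowed requests in the window:
  req#1 t=3ms: ALLOW
  req#2 t=3ms: ALLOW
  req#3 t=4ms: DENY
  req#4 t=5ms: DENY
  req#5 t=5ms: DENY
  req#6 t=7ms: DENY
  req#7 t=8ms: DENY
  req#8 t=8ms: DENY
  req#9 t=9ms: ALLOW
  req#10 t=13ms: ALLOW
  req#11 t=16ms: ALLOW
  req#12 t=17ms: DENY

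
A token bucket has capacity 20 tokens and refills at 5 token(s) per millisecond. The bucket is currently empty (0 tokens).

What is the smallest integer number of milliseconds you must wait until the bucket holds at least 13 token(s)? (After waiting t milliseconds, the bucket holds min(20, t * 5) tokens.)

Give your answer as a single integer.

Answer: 3

Derivation:
Need t * 5 >= 13, so t >= 13/5.
Smallest integer t = ceil(13/5) = 3.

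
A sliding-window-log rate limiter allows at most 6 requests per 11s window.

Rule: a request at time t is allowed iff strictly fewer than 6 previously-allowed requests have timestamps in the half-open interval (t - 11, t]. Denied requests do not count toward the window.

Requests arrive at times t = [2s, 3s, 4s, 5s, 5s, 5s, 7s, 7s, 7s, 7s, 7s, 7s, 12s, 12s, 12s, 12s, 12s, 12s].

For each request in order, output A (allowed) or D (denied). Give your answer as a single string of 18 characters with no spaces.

Answer: AAAAAADDDDDDDDDDDD

Derivation:
Tracking allowed requests in the window:
  req#1 t=2s: ALLOW
  req#2 t=3s: ALLOW
  req#3 t=4s: ALLOW
  req#4 t=5s: ALLOW
  req#5 t=5s: ALLOW
  req#6 t=5s: ALLOW
  req#7 t=7s: DENY
  req#8 t=7s: DENY
  req#9 t=7s: DENY
  req#10 t=7s: DENY
  req#11 t=7s: DENY
  req#12 t=7s: DENY
  req#13 t=12s: DENY
  req#14 t=12s: DENY
  req#15 t=12s: DENY
  req#16 t=12s: DENY
  req#17 t=12s: DENY
  req#18 t=12s: DENY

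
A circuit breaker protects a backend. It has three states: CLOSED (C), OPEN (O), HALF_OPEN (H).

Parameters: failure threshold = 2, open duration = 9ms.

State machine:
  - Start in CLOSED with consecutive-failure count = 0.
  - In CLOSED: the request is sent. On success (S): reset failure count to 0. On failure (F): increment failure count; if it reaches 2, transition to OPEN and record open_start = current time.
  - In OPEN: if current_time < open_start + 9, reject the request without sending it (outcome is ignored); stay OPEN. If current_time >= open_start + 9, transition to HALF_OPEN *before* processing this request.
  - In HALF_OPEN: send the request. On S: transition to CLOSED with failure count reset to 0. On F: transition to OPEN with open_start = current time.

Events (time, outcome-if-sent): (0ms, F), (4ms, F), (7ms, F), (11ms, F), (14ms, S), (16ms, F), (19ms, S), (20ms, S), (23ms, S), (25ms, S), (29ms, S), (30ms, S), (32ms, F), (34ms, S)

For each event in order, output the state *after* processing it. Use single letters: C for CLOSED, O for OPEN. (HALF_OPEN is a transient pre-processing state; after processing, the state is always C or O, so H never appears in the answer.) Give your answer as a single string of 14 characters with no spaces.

Answer: COOOCCCCCCCCCC

Derivation:
State after each event:
  event#1 t=0ms outcome=F: state=CLOSED
  event#2 t=4ms outcome=F: state=OPEN
  event#3 t=7ms outcome=F: state=OPEN
  event#4 t=11ms outcome=F: state=OPEN
  event#5 t=14ms outcome=S: state=CLOSED
  event#6 t=16ms outcome=F: state=CLOSED
  event#7 t=19ms outcome=S: state=CLOSED
  event#8 t=20ms outcome=S: state=CLOSED
  event#9 t=23ms outcome=S: state=CLOSED
  event#10 t=25ms outcome=S: state=CLOSED
  event#11 t=29ms outcome=S: state=CLOSED
  event#12 t=30ms outcome=S: state=CLOSED
  event#13 t=32ms outcome=F: state=CLOSED
  event#14 t=34ms outcome=S: state=CLOSED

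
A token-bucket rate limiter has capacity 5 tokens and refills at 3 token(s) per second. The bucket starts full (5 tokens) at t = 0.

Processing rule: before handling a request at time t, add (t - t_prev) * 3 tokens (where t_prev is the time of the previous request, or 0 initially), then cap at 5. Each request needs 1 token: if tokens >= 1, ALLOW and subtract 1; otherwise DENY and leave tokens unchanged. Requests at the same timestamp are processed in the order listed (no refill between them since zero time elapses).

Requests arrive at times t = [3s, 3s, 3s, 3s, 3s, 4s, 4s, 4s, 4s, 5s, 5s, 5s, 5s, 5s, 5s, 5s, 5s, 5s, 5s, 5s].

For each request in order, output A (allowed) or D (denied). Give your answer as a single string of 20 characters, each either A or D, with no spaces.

Simulating step by step:
  req#1 t=3s: ALLOW
  req#2 t=3s: ALLOW
  req#3 t=3s: ALLOW
  req#4 t=3s: ALLOW
  req#5 t=3s: ALLOW
  req#6 t=4s: ALLOW
  req#7 t=4s: ALLOW
  req#8 t=4s: ALLOW
  req#9 t=4s: DENY
  req#10 t=5s: ALLOW
  req#11 t=5s: ALLOW
  req#12 t=5s: ALLOW
  req#13 t=5s: DENY
  req#14 t=5s: DENY
  req#15 t=5s: DENY
  req#16 t=5s: DENY
  req#17 t=5s: DENY
  req#18 t=5s: DENY
  req#19 t=5s: DENY
  req#20 t=5s: DENY

Answer: AAAAAAAADAAADDDDDDDD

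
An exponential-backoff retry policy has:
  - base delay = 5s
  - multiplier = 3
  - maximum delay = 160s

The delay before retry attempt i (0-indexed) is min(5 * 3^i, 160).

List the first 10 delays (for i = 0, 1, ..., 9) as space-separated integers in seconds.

Computing each delay:
  i=0: min(5*3^0, 160) = 5
  i=1: min(5*3^1, 160) = 15
  i=2: min(5*3^2, 160) = 45
  i=3: min(5*3^3, 160) = 135
  i=4: min(5*3^4, 160) = 160
  i=5: min(5*3^5, 160) = 160
  i=6: min(5*3^6, 160) = 160
  i=7: min(5*3^7, 160) = 160
  i=8: min(5*3^8, 160) = 160
  i=9: min(5*3^9, 160) = 160

Answer: 5 15 45 135 160 160 160 160 160 160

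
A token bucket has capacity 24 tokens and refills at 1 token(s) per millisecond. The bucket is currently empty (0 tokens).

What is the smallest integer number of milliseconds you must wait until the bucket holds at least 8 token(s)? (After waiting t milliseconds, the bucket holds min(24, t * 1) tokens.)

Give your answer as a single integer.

Answer: 8

Derivation:
Need t * 1 >= 8, so t >= 8/1.
Smallest integer t = ceil(8/1) = 8.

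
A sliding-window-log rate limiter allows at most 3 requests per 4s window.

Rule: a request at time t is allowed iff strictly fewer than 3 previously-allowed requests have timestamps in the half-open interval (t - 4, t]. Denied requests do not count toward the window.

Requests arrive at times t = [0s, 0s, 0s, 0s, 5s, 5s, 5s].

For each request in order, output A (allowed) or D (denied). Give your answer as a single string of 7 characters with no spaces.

Tracking allowed requests in the window:
  req#1 t=0s: ALLOW
  req#2 t=0s: ALLOW
  req#3 t=0s: ALLOW
  req#4 t=0s: DENY
  req#5 t=5s: ALLOW
  req#6 t=5s: ALLOW
  req#7 t=5s: ALLOW

Answer: AAADAAA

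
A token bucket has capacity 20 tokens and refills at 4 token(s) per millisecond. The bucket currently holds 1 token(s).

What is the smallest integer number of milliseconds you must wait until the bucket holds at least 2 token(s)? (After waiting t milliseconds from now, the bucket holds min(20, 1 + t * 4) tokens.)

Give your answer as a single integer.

Need 1 + t * 4 >= 2, so t >= 1/4.
Smallest integer t = ceil(1/4) = 1.

Answer: 1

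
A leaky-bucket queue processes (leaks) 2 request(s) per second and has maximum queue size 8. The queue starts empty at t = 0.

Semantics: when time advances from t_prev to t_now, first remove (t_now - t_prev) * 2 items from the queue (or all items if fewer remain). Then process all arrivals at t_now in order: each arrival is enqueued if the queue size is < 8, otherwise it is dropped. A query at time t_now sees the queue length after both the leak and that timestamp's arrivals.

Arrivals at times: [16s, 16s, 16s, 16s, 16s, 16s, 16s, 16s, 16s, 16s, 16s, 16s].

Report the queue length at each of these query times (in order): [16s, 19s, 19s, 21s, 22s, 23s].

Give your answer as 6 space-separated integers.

Answer: 8 2 2 0 0 0

Derivation:
Queue lengths at query times:
  query t=16s: backlog = 8
  query t=19s: backlog = 2
  query t=19s: backlog = 2
  query t=21s: backlog = 0
  query t=22s: backlog = 0
  query t=23s: backlog = 0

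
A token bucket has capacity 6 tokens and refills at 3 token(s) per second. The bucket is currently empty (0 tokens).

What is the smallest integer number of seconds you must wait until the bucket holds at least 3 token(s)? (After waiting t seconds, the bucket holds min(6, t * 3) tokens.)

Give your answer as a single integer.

Answer: 1

Derivation:
Need t * 3 >= 3, so t >= 3/3.
Smallest integer t = ceil(3/3) = 1.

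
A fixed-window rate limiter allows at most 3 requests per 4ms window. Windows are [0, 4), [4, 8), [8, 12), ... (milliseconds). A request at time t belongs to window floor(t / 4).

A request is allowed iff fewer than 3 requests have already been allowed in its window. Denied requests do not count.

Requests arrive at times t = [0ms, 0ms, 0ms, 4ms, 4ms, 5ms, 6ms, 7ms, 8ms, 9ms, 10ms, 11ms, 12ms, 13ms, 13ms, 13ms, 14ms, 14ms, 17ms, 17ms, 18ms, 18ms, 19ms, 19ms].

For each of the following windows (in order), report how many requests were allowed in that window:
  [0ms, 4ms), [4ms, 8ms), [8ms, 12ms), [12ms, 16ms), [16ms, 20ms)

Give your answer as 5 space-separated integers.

Processing requests:
  req#1 t=0ms (window 0): ALLOW
  req#2 t=0ms (window 0): ALLOW
  req#3 t=0ms (window 0): ALLOW
  req#4 t=4ms (window 1): ALLOW
  req#5 t=4ms (window 1): ALLOW
  req#6 t=5ms (window 1): ALLOW
  req#7 t=6ms (window 1): DENY
  req#8 t=7ms (window 1): DENY
  req#9 t=8ms (window 2): ALLOW
  req#10 t=9ms (window 2): ALLOW
  req#11 t=10ms (window 2): ALLOW
  req#12 t=11ms (window 2): DENY
  req#13 t=12ms (window 3): ALLOW
  req#14 t=13ms (window 3): ALLOW
  req#15 t=13ms (window 3): ALLOW
  req#16 t=13ms (window 3): DENY
  req#17 t=14ms (window 3): DENY
  req#18 t=14ms (window 3): DENY
  req#19 t=17ms (window 4): ALLOW
  req#20 t=17ms (window 4): ALLOW
  req#21 t=18ms (window 4): ALLOW
  req#22 t=18ms (window 4): DENY
  req#23 t=19ms (window 4): DENY
  req#24 t=19ms (window 4): DENY

Allowed counts by window: 3 3 3 3 3

Answer: 3 3 3 3 3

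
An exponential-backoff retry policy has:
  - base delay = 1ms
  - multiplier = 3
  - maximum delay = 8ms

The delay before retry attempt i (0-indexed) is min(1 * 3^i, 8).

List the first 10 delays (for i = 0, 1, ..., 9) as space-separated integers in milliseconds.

Computing each delay:
  i=0: min(1*3^0, 8) = 1
  i=1: min(1*3^1, 8) = 3
  i=2: min(1*3^2, 8) = 8
  i=3: min(1*3^3, 8) = 8
  i=4: min(1*3^4, 8) = 8
  i=5: min(1*3^5, 8) = 8
  i=6: min(1*3^6, 8) = 8
  i=7: min(1*3^7, 8) = 8
  i=8: min(1*3^8, 8) = 8
  i=9: min(1*3^9, 8) = 8

Answer: 1 3 8 8 8 8 8 8 8 8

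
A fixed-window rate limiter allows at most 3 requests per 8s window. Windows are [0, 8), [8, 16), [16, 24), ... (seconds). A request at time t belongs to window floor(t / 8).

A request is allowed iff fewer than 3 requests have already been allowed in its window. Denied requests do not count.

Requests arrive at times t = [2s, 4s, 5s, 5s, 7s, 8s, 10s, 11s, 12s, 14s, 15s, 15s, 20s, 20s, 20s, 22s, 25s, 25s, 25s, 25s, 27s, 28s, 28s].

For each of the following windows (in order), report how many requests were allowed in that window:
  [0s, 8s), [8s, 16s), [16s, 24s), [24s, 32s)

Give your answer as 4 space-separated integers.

Processing requests:
  req#1 t=2s (window 0): ALLOW
  req#2 t=4s (window 0): ALLOW
  req#3 t=5s (window 0): ALLOW
  req#4 t=5s (window 0): DENY
  req#5 t=7s (window 0): DENY
  req#6 t=8s (window 1): ALLOW
  req#7 t=10s (window 1): ALLOW
  req#8 t=11s (window 1): ALLOW
  req#9 t=12s (window 1): DENY
  req#10 t=14s (window 1): DENY
  req#11 t=15s (window 1): DENY
  req#12 t=15s (window 1): DENY
  req#13 t=20s (window 2): ALLOW
  req#14 t=20s (window 2): ALLOW
  req#15 t=20s (window 2): ALLOW
  req#16 t=22s (window 2): DENY
  req#17 t=25s (window 3): ALLOW
  req#18 t=25s (window 3): ALLOW
  req#19 t=25s (window 3): ALLOW
  req#20 t=25s (window 3): DENY
  req#21 t=27s (window 3): DENY
  req#22 t=28s (window 3): DENY
  req#23 t=28s (window 3): DENY

Allowed counts by window: 3 3 3 3

Answer: 3 3 3 3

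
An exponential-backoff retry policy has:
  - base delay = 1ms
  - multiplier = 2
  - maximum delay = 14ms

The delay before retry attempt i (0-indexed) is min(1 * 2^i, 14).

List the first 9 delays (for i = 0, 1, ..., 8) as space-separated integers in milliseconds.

Computing each delay:
  i=0: min(1*2^0, 14) = 1
  i=1: min(1*2^1, 14) = 2
  i=2: min(1*2^2, 14) = 4
  i=3: min(1*2^3, 14) = 8
  i=4: min(1*2^4, 14) = 14
  i=5: min(1*2^5, 14) = 14
  i=6: min(1*2^6, 14) = 14
  i=7: min(1*2^7, 14) = 14
  i=8: min(1*2^8, 14) = 14

Answer: 1 2 4 8 14 14 14 14 14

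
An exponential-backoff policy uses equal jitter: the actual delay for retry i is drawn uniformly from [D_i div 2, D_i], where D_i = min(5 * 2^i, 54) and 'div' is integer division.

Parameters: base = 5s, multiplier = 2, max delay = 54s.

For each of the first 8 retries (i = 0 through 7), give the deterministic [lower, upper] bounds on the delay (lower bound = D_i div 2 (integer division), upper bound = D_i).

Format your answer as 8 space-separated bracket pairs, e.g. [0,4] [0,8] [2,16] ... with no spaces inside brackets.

Computing bounds per retry:
  i=0: D_i=min(5*2^0,54)=5, bounds=[2,5]
  i=1: D_i=min(5*2^1,54)=10, bounds=[5,10]
  i=2: D_i=min(5*2^2,54)=20, bounds=[10,20]
  i=3: D_i=min(5*2^3,54)=40, bounds=[20,40]
  i=4: D_i=min(5*2^4,54)=54, bounds=[27,54]
  i=5: D_i=min(5*2^5,54)=54, bounds=[27,54]
  i=6: D_i=min(5*2^6,54)=54, bounds=[27,54]
  i=7: D_i=min(5*2^7,54)=54, bounds=[27,54]

Answer: [2,5] [5,10] [10,20] [20,40] [27,54] [27,54] [27,54] [27,54]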